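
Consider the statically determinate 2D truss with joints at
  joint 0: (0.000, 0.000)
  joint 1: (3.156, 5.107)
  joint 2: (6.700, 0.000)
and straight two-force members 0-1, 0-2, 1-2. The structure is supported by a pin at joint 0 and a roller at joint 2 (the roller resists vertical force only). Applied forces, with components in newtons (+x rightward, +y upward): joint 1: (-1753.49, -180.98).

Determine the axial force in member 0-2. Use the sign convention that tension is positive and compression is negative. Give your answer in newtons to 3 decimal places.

N=3 nodes, M=3 members, R=3 reactions → 2N=6, M+R=6
member 0 (0-1): L=6.0035, (cx,cy)=(0.5257,0.8507)
member 1 (0-2): L=6.7000, (cx,cy)=(1.0000,0.0000)
member 2 (1-2): L=6.2162, (cx,cy)=(0.5701,-0.8216)
solve A·x = −loads:
  F[0-1] = -1683.7354 N (compression)
  F[0-2] = -868.3587 N (compression)
  F[1-2] = +1523.1119 N (tension)
  Rx@0 = +1753.4900 N
  Ry@0 = +1432.3084 N
  Ry@2 = -1251.3284 N

-868.359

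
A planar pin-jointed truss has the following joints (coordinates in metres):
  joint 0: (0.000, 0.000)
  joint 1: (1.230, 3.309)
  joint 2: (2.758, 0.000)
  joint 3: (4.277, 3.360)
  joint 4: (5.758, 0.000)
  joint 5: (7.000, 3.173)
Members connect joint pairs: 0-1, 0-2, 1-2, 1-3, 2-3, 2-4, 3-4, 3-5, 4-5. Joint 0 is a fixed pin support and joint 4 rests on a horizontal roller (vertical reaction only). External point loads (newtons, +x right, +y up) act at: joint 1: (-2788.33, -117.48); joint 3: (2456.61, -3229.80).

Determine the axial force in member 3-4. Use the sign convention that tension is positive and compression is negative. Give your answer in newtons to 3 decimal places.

N=6 nodes, M=9 members, R=3 reactions → 2N=12, M+R=12
member 0 (0-1): L=3.5302, (cx,cy)=(0.3484,0.9373)
member 1 (0-2): L=2.7580, (cx,cy)=(1.0000,0.0000)
member 2 (1-2): L=3.6448, (cx,cy)=(0.4192,-0.9079)
member 3 (1-3): L=3.0474, (cx,cy)=(0.9999,0.0167)
member 4 (2-3): L=3.6874, (cx,cy)=(0.4119,0.9112)
member 5 (2-4): L=3.0000, (cx,cy)=(1.0000,0.0000)
member 6 (3-4): L=3.6719, (cx,cy)=(0.4033,-0.9151)
member 7 (3-5): L=2.7294, (cx,cy)=(0.9977,-0.0685)
member 8 (4-5): L=3.4074, (cx,cy)=(0.3645,0.9312)
solve A·x = −loads:
  F[0-1] = -1164.9867 N (compression)
  F[0-2] = +74.1861 N (tension)
  F[1-2] = +1108.7411 N (tension)
  F[1-3] = +1917.8726 N (tension)
  F[2-3] = -1104.6884 N (compression)
  F[2-4] = +994.0744 N (tension)
  F[3-4] = -2464.6568 N (compression)
  F[3-5] = -0.0000 N (tension)
  F[4-5] = +0.0000 N (tension)
  Rx@0 = +331.7200 N
  Ry@0 = +1091.9864 N
  Ry@4 = +2255.2936 N

-2464.657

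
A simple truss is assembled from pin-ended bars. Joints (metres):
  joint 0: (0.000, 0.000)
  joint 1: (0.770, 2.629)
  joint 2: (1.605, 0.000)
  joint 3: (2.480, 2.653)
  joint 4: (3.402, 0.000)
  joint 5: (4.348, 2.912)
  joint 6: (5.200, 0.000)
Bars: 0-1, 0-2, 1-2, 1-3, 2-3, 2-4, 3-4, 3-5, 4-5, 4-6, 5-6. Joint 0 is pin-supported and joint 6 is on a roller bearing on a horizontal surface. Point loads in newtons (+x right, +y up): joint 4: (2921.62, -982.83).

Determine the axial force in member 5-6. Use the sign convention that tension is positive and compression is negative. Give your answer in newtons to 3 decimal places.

-669.954

N=7 nodes, M=11 members, R=3 reactions → 2N=14, M+R=14
member 0 (0-1): L=2.7394, (cx,cy)=(0.2811,0.9597)
member 1 (0-2): L=1.6050, (cx,cy)=(1.0000,0.0000)
member 2 (1-2): L=2.7584, (cx,cy)=(0.3027,-0.9531)
member 3 (1-3): L=1.7102, (cx,cy)=(0.9999,0.0140)
member 4 (2-3): L=2.7936, (cx,cy)=(0.3132,0.9497)
member 5 (2-4): L=1.7970, (cx,cy)=(1.0000,0.0000)
member 6 (3-4): L=2.8086, (cx,cy)=(0.3283,-0.9446)
member 7 (3-5): L=1.8859, (cx,cy)=(0.9905,0.1373)
member 8 (4-5): L=3.0618, (cx,cy)=(0.3090,0.9511)
member 9 (4-6): L=1.7980, (cx,cy)=(1.0000,0.0000)
member 10 (5-6): L=3.0341, (cx,cy)=(0.2808,-0.9598)
solve A·x = −loads:
  F[0-1] = -354.1084 N (compression)
  F[0-2] = +3021.1525 N (tension)
  F[1-2] = +353.5196 N (tension)
  F[1-3] = -206.5667 N (compression)
  F[2-3] = -354.7860 N (compression)
  F[2-4] = +3239.2922 N (tension)
  F[3-4] = +298.7449 N (tension)
  F[3-5] = -419.7189 N (compression)
  F[4-5] = +736.6848 N (tension)
  F[4-6] = +188.1298 N (tension)
  F[5-6] = -669.9543 N (compression)
  Rx@0 = -2921.6200 N
  Ry@0 = +339.8324 N
  Ry@6 = +642.9976 N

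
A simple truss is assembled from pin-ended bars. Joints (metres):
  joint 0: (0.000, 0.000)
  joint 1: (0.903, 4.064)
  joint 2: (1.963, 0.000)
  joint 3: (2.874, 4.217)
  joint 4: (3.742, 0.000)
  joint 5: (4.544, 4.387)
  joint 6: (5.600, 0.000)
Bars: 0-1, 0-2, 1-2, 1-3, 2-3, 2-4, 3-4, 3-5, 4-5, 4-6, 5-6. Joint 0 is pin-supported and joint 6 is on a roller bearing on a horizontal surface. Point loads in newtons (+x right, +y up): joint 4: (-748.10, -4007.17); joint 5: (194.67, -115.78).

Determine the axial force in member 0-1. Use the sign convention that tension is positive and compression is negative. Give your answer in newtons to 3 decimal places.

-1228.089

N=7 nodes, M=11 members, R=3 reactions → 2N=14, M+R=14
member 0 (0-1): L=4.1631, (cx,cy)=(0.2169,0.9762)
member 1 (0-2): L=1.9630, (cx,cy)=(1.0000,0.0000)
member 2 (1-2): L=4.2000, (cx,cy)=(0.2524,-0.9676)
member 3 (1-3): L=1.9769, (cx,cy)=(0.9970,0.0774)
member 4 (2-3): L=4.3143, (cx,cy)=(0.2112,0.9775)
member 5 (2-4): L=1.7790, (cx,cy)=(1.0000,0.0000)
member 6 (3-4): L=4.3054, (cx,cy)=(0.2016,-0.9795)
member 7 (3-5): L=1.6786, (cx,cy)=(0.9949,0.1013)
member 8 (4-5): L=4.4597, (cx,cy)=(0.1798,0.9837)
member 9 (4-6): L=1.8580, (cx,cy)=(1.0000,0.0000)
member 10 (5-6): L=4.5123, (cx,cy)=(0.2340,-0.9722)
solve A·x = −loads:
  F[0-1] = -1228.0889 N (compression)
  F[0-2] = -287.0513 N (compression)
  F[1-2] = +1193.4271 N (tension)
  F[1-3] = -569.2870 N (compression)
  F[2-3] = -1181.4321 N (compression)
  F[2-4] = +263.6198 N (tension)
  F[3-4] = +1115.6906 N (tension)
  F[3-5] = -1047.3658 N (compression)
  F[4-5] = +2962.6884 N (tension)
  F[4-6] = +703.8632 N (tension)
  F[5-6] = -3007.6196 N (compression)
  Rx@0 = +553.4300 N
  Ry@0 = +1198.8515 N
  Ry@6 = +2924.0985 N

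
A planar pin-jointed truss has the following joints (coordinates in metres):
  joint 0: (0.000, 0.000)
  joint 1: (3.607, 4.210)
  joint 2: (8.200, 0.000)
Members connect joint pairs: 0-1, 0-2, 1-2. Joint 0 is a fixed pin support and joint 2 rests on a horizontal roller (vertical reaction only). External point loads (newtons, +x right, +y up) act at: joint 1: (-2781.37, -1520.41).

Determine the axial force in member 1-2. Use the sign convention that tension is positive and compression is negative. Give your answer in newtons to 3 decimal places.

1123.572

N=3 nodes, M=3 members, R=3 reactions → 2N=6, M+R=6
member 0 (0-1): L=5.5439, (cx,cy)=(0.6506,0.7594)
member 1 (0-2): L=8.2000, (cx,cy)=(1.0000,0.0000)
member 2 (1-2): L=6.2305, (cx,cy)=(0.7372,-0.6757)
solve A·x = −loads:
  F[0-1] = -3001.8714 N (compression)
  F[0-2] = -828.2685 N (compression)
  F[1-2] = +1123.5724 N (tension)
  Rx@0 = +2781.3700 N
  Ry@0 = +2279.6111 N
  Ry@2 = -759.2011 N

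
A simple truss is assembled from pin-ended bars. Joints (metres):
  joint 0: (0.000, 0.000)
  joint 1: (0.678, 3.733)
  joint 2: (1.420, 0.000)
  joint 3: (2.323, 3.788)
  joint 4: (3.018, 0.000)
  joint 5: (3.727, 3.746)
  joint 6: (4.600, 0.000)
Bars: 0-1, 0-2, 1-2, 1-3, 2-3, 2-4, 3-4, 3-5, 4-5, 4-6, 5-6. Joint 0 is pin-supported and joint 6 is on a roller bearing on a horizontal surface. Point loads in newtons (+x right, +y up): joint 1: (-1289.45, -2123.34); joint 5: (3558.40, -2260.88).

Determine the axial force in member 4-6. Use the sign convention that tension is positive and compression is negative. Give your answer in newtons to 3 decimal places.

931.291

N=7 nodes, M=11 members, R=3 reactions → 2N=14, M+R=14
member 0 (0-1): L=3.7941, (cx,cy)=(0.1787,0.9839)
member 1 (0-2): L=1.4200, (cx,cy)=(1.0000,0.0000)
member 2 (1-2): L=3.8060, (cx,cy)=(0.1950,-0.9808)
member 3 (1-3): L=1.6459, (cx,cy)=(0.9994,0.0334)
member 4 (2-3): L=3.8941, (cx,cy)=(0.2319,0.9727)
member 5 (2-4): L=1.5980, (cx,cy)=(1.0000,0.0000)
member 6 (3-4): L=3.8512, (cx,cy)=(0.1805,-0.9836)
member 7 (3-5): L=1.4046, (cx,cy)=(0.9996,-0.0299)
member 8 (4-5): L=3.8125, (cx,cy)=(0.1860,0.9826)
member 9 (4-6): L=1.5820, (cx,cy)=(1.0000,0.0000)
member 10 (5-6): L=3.8464, (cx,cy)=(0.2270,-0.9739)
solve A·x = −loads:
  F[0-1] = -394.4444 N (compression)
  F[0-2] = +2339.4372 N (tension)
  F[1-2] = -1716.2327 N (compression)
  F[1-3] = +1554.4172 N (tension)
  F[2-3] = +1730.4701 N (tension)
  F[2-4] = +1603.5780 N (tension)
  F[3-4] = -1833.7278 N (compression)
  F[3-5] = +2286.7624 N (tension)
  F[4-5] = +1835.6425 N (tension)
  F[4-6] = +931.2912 N (tension)
  F[5-6] = -4103.2081 N (compression)
  Rx@0 = -2268.9500 N
  Ry@0 = +388.0953 N
  Ry@6 = +3996.1247 N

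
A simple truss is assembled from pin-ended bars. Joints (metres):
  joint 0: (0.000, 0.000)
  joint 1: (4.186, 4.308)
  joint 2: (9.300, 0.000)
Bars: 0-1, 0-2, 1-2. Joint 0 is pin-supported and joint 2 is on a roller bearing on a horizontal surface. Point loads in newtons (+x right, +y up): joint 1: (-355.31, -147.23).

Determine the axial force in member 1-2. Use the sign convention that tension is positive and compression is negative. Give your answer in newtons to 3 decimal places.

152.607

N=3 nodes, M=3 members, R=3 reactions → 2N=6, M+R=6
member 0 (0-1): L=6.0068, (cx,cy)=(0.6969,0.7172)
member 1 (0-2): L=9.3000, (cx,cy)=(1.0000,0.0000)
member 2 (1-2): L=6.6867, (cx,cy)=(0.7648,-0.6443)
solve A·x = −loads:
  F[0-1] = -342.3776 N (compression)
  F[0-2] = -116.7144 N (compression)
  F[1-2] = +152.6072 N (tension)
  Rx@0 = +355.3100 N
  Ry@0 = +245.5494 N
  Ry@2 = -98.3194 N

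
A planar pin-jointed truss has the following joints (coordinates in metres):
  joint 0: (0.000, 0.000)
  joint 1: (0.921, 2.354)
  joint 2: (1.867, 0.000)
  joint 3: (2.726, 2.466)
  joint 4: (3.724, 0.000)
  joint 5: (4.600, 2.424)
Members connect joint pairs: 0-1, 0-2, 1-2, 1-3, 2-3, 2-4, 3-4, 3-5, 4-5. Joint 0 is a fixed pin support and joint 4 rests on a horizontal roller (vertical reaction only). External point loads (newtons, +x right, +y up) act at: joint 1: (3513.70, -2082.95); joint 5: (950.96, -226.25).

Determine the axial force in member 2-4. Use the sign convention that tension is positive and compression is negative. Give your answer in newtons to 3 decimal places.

1315.228

N=6 nodes, M=9 members, R=3 reactions → 2N=12, M+R=12
member 0 (0-1): L=2.5278, (cx,cy)=(0.3644,0.9313)
member 1 (0-2): L=1.8670, (cx,cy)=(1.0000,0.0000)
member 2 (1-2): L=2.5370, (cx,cy)=(0.3729,-0.9279)
member 3 (1-3): L=1.8085, (cx,cy)=(0.9981,0.0619)
member 4 (2-3): L=2.6113, (cx,cy)=(0.3290,0.9443)
member 5 (2-4): L=1.8570, (cx,cy)=(1.0000,0.0000)
member 6 (3-4): L=2.6603, (cx,cy)=(0.3751,-0.9270)
member 7 (3-5): L=1.8745, (cx,cy)=(0.9997,-0.0224)
member 8 (4-5): L=2.5774, (cx,cy)=(0.3399,0.9405)
solve A·x = −loads:
  F[0-1] = +1423.3114 N (tension)
  F[0-2] = +3946.0699 N (tension)
  F[1-2] = -3779.4040 N (compression)
  F[1-3] = -1588.8756 N (compression)
  F[2-3] = +3713.4910 N (tension)
  F[2-4] = +1315.2279 N (tension)
  F[3-4] = -3701.7374 N (compression)
  F[3-5] = +1024.6837 N (tension)
  F[4-5] = -216.1582 N (compression)
  Rx@0 = -4464.6600 N
  Ry@0 = -1325.4734 N
  Ry@4 = +3634.6734 N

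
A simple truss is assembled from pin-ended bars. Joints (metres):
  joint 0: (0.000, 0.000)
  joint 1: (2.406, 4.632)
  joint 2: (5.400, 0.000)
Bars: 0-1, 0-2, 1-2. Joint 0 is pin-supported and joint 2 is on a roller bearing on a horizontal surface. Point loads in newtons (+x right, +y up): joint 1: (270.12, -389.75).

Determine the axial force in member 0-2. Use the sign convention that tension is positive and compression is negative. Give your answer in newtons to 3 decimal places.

N=3 nodes, M=3 members, R=3 reactions → 2N=6, M+R=6
member 0 (0-1): L=5.2196, (cx,cy)=(0.4610,0.8874)
member 1 (0-2): L=5.4000, (cx,cy)=(1.0000,0.0000)
member 2 (1-2): L=5.5154, (cx,cy)=(0.5428,-0.8398)
solve A·x = −loads:
  F[0-1] = +17.5882 N (tension)
  F[0-2] = +262.0126 N (tension)
  F[1-2] = -482.6654 N (compression)
  Rx@0 = -270.1200 N
  Ry@0 = -15.6082 N
  Ry@2 = +405.3582 N

262.013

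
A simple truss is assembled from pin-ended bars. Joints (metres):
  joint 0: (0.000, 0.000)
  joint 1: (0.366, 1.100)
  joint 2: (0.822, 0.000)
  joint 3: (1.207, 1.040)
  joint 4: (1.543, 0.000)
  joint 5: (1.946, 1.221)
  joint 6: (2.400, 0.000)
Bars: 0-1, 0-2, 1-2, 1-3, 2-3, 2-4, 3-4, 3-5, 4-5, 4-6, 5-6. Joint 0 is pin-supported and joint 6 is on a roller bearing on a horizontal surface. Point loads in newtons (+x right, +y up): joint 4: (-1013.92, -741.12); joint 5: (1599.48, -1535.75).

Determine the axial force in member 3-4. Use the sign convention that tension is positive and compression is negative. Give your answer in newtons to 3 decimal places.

-180.236

N=7 nodes, M=11 members, R=3 reactions → 2N=14, M+R=14
member 0 (0-1): L=1.1593, (cx,cy)=(0.3157,0.9489)
member 1 (0-2): L=0.8220, (cx,cy)=(1.0000,0.0000)
member 2 (1-2): L=1.1908, (cx,cy)=(0.3829,-0.9238)
member 3 (1-3): L=0.8431, (cx,cy)=(0.9975,-0.0712)
member 4 (2-3): L=1.1090, (cx,cy)=(0.3472,0.9378)
member 5 (2-4): L=0.7210, (cx,cy)=(1.0000,0.0000)
member 6 (3-4): L=1.0929, (cx,cy)=(0.3074,-0.9516)
member 7 (3-5): L=0.7608, (cx,cy)=(0.9713,0.2379)
member 8 (4-5): L=1.2858, (cx,cy)=(0.3134,0.9496)
member 9 (4-6): L=0.8570, (cx,cy)=(1.0000,0.0000)
member 10 (5-6): L=1.3027, (cx,cy)=(0.3485,-0.9373)
solve A·x = −loads:
  F[0-1] = +272.5189 N (tension)
  F[0-2] = +499.5230 N (tension)
  F[1-2] = -295.2972 N (compression)
  F[1-3] = +199.6257 N (tension)
  F[2-3] = +290.8788 N (tension)
  F[2-4] = +285.4567 N (tension)
  F[3-4] = -180.2356 N (compression)
  F[3-5] = +366.0213 N (tension)
  F[4-5] = +961.0519 N (tension)
  F[4-6] = +942.7476 N (tension)
  F[5-6] = -2705.0482 N (compression)
  Rx@0 = -585.5600 N
  Ry@0 = -258.5811 N
  Ry@6 = +2535.4511 N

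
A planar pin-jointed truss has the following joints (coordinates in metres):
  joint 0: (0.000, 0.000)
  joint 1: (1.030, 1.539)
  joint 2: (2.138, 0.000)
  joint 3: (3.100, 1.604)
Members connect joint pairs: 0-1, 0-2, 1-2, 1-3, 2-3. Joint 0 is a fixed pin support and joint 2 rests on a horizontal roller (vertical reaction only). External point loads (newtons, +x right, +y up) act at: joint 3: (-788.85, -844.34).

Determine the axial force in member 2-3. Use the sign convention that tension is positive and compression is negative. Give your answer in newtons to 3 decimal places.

N=4 nodes, M=5 members, R=3 reactions → 2N=8, M+R=8
member 0 (0-1): L=1.8519, (cx,cy)=(0.5562,0.8311)
member 1 (0-2): L=2.1380, (cx,cy)=(1.0000,0.0000)
member 2 (1-2): L=1.8964, (cx,cy)=(0.5843,-0.8116)
member 3 (1-3): L=2.0710, (cx,cy)=(0.9995,0.0314)
member 4 (2-3): L=1.8704, (cx,cy)=(0.5143,0.8576)
solve A·x = −loads:
  F[0-1] = -254.9882 N (compression)
  F[0-2] = -647.0269 N (compression)
  F[1-2] = +249.9757 N (tension)
  F[1-3] = -288.0200 N (compression)
  F[2-3] = -974.0121 N (compression)
  Rx@0 = +788.8500 N
  Ry@0 = +211.9085 N
  Ry@2 = +632.4315 N

-974.012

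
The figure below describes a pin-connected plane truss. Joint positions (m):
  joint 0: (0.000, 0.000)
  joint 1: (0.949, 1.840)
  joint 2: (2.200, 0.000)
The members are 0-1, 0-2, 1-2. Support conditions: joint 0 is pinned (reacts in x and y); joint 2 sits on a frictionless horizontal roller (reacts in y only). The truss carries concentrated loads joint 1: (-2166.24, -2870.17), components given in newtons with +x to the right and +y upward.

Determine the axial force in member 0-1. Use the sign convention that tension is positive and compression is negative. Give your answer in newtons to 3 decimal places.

-3874.916

N=3 nodes, M=3 members, R=3 reactions → 2N=6, M+R=6
member 0 (0-1): L=2.0703, (cx,cy)=(0.4584,0.8888)
member 1 (0-2): L=2.2000, (cx,cy)=(1.0000,0.0000)
member 2 (1-2): L=2.2250, (cx,cy)=(0.5622,-0.8270)
solve A·x = −loads:
  F[0-1] = -3874.9164 N (compression)
  F[0-2] = -390.0383 N (compression)
  F[1-2] = +693.7115 N (tension)
  Rx@0 = +2166.2400 N
  Ry@0 = +3443.8474 N
  Ry@2 = -573.6774 N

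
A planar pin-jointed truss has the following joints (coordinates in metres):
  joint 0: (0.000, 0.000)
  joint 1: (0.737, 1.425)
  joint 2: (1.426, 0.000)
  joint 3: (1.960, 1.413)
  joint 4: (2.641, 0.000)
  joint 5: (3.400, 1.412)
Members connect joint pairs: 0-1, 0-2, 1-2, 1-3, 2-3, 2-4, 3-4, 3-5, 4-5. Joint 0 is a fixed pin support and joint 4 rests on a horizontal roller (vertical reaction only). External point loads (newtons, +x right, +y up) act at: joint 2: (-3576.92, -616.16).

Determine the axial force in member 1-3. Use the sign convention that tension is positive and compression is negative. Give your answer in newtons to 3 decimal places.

-285.031

N=6 nodes, M=9 members, R=3 reactions → 2N=12, M+R=12
member 0 (0-1): L=1.6043, (cx,cy)=(0.4594,0.8882)
member 1 (0-2): L=1.4260, (cx,cy)=(1.0000,0.0000)
member 2 (1-2): L=1.5828, (cx,cy)=(0.4353,-0.9003)
member 3 (1-3): L=1.2231, (cx,cy)=(1.0000,-0.0098)
member 4 (2-3): L=1.5105, (cx,cy)=(0.3535,0.9354)
member 5 (2-4): L=1.2150, (cx,cy)=(1.0000,0.0000)
member 6 (3-4): L=1.5685, (cx,cy)=(0.4342,-0.9008)
member 7 (3-5): L=1.4400, (cx,cy)=(1.0000,-0.0007)
member 8 (4-5): L=1.6031, (cx,cy)=(0.4735,0.8808)
solve A·x = −loads:
  F[0-1] = -319.1342 N (compression)
  F[0-2] = -3430.3132 N (compression)
  F[1-2] = +317.9684 N (tension)
  F[1-3] = -285.0311 N (compression)
  F[2-3] = +352.6696 N (tension)
  F[2-4] = +160.3428 N (tension)
  F[3-4] = -369.3169 N (compression)
  F[3-5] = -0.0000 N (tension)
  F[4-5] = +0.0000 N (tension)
  Rx@0 = +3576.9200 N
  Ry@0 = +283.4663 N
  Ry@4 = +332.6937 N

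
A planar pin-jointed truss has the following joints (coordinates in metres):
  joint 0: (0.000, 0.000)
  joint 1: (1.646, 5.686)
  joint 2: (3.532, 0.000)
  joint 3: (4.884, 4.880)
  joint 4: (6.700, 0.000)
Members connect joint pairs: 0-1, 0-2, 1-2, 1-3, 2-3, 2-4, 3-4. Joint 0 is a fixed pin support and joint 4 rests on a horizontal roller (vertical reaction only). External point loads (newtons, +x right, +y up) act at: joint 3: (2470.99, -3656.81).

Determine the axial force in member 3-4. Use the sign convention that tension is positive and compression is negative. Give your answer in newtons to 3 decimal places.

-4764.584

N=5 nodes, M=7 members, R=3 reactions → 2N=10, M+R=10
member 0 (0-1): L=5.9195, (cx,cy)=(0.2781,0.9606)
member 1 (0-2): L=3.5320, (cx,cy)=(1.0000,0.0000)
member 2 (1-2): L=5.9906, (cx,cy)=(0.3148,-0.9491)
member 3 (1-3): L=3.3368, (cx,cy)=(0.9704,-0.2415)
member 4 (2-3): L=5.0638, (cx,cy)=(0.2670,0.9637)
member 5 (2-4): L=3.1680, (cx,cy)=(1.0000,0.0000)
member 6 (3-4): L=5.2069, (cx,cy)=(0.3488,-0.9372)
solve A·x = −loads:
  F[0-1] = +841.8058 N (tension)
  F[0-2] = +2236.9122 N (tension)
  F[1-2] = -995.5091 N (compression)
  F[1-3] = +564.1957 N (tension)
  F[2-3] = +980.4797 N (tension)
  F[2-4] = +1661.7206 N (tension)
  F[3-4] = -4764.5840 N (compression)
  Rx@0 = -2470.9900 N
  Ry@0 = -808.6066 N
  Ry@4 = +4465.4166 N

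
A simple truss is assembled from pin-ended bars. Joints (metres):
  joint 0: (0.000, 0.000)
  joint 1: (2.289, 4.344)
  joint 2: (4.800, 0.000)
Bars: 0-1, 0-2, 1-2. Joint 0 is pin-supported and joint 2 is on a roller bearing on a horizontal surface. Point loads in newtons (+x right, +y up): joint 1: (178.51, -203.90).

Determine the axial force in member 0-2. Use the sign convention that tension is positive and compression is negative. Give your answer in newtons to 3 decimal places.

149.589

N=3 nodes, M=3 members, R=3 reactions → 2N=6, M+R=6
member 0 (0-1): L=4.9102, (cx,cy)=(0.4662,0.8847)
member 1 (0-2): L=4.8000, (cx,cy)=(1.0000,0.0000)
member 2 (1-2): L=5.0175, (cx,cy)=(0.5004,-0.8658)
solve A·x = −loads:
  F[0-1] = +62.0400 N (tension)
  F[0-2] = +149.5885 N (tension)
  F[1-2] = -298.9099 N (compression)
  Rx@0 = -178.5100 N
  Ry@0 = -54.8864 N
  Ry@2 = +258.7864 N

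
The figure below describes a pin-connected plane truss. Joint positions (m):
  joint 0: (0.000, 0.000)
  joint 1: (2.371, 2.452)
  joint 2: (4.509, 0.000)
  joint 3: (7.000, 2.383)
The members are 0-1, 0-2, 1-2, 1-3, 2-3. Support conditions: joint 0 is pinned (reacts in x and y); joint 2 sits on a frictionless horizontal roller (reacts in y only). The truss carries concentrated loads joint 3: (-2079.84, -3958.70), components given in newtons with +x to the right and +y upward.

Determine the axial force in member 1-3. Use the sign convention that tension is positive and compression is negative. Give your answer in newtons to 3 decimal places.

2026.918

N=4 nodes, M=5 members, R=3 reactions → 2N=8, M+R=8
member 0 (0-1): L=3.4109, (cx,cy)=(0.6951,0.7189)
member 1 (0-2): L=4.5090, (cx,cy)=(1.0000,0.0000)
member 2 (1-2): L=3.2532, (cx,cy)=(0.6572,-0.7537)
member 3 (1-3): L=4.6295, (cx,cy)=(0.9999,-0.0149)
member 4 (2-3): L=3.4473, (cx,cy)=(0.7226,0.6913)
solve A·x = −loads:
  F[0-1] = +1513.1768 N (tension)
  F[0-2] = -3131.6995 N (compression)
  F[1-2] = -1483.3184 N (compression)
  F[1-3] = +2026.9184 N (tension)
  F[2-3] = -5683.0141 N (compression)
  Rx@0 = +2079.8400 N
  Ry@0 = -1087.7940 N
  Ry@2 = +5046.4940 N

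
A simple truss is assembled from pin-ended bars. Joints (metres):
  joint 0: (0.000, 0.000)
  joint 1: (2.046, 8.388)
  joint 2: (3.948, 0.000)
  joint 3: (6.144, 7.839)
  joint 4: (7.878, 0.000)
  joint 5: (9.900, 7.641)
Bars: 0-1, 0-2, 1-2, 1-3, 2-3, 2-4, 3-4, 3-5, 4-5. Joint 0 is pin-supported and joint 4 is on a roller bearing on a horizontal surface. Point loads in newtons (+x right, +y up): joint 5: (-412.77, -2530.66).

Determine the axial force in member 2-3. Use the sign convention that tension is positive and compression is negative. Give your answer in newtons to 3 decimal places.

275.598

N=6 nodes, M=9 members, R=3 reactions → 2N=12, M+R=12
member 0 (0-1): L=8.6339, (cx,cy)=(0.2370,0.9715)
member 1 (0-2): L=3.9480, (cx,cy)=(1.0000,0.0000)
member 2 (1-2): L=8.6009, (cx,cy)=(0.2211,-0.9752)
member 3 (1-3): L=4.1346, (cx,cy)=(0.9911,-0.1328)
member 4 (2-3): L=8.1408, (cx,cy)=(0.2698,0.9629)
member 5 (2-4): L=3.9300, (cx,cy)=(1.0000,0.0000)
member 6 (3-4): L=8.0285, (cx,cy)=(0.2160,-0.9764)
member 7 (3-5): L=3.7612, (cx,cy)=(0.9986,-0.0526)
member 8 (4-5): L=7.9040, (cx,cy)=(0.2558,0.9667)
solve A·x = −loads:
  F[0-1] = +256.4829 N (tension)
  F[0-2] = -473.5493 N (compression)
  F[1-2] = -272.1184 N (compression)
  F[1-3] = +122.0358 N (tension)
  F[2-3] = +275.5980 N (tension)
  F[2-4] = -608.0686 N (compression)
  F[3-4] = -268.8802 N (compression)
  F[3-5] = +253.7233 N (tension)
  F[4-5] = -2603.9510 N (compression)
  Rx@0 = +412.7700 N
  Ry@0 = -249.1773 N
  Ry@4 = +2779.8373 N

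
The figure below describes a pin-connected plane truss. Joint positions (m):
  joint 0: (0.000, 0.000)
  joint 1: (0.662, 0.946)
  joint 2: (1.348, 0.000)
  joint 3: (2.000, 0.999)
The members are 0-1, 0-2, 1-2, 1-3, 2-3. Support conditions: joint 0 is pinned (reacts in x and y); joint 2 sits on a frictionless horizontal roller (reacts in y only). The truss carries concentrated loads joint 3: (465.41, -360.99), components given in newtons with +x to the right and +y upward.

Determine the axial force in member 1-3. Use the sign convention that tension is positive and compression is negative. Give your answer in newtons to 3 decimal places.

720.179

N=4 nodes, M=5 members, R=3 reactions → 2N=8, M+R=8
member 0 (0-1): L=1.1546, (cx,cy)=(0.5733,0.8193)
member 1 (0-2): L=1.3480, (cx,cy)=(1.0000,0.0000)
member 2 (1-2): L=1.1686, (cx,cy)=(0.5871,-0.8095)
member 3 (1-3): L=1.3390, (cx,cy)=(0.9992,0.0396)
member 4 (2-3): L=1.1929, (cx,cy)=(0.5465,0.8374)
solve A·x = −loads:
  F[0-1] = +634.0894 N (tension)
  F[0-2] = +101.8573 N (tension)
  F[1-2] = -606.5262 N (compression)
  F[1-3] = +720.1792 N (tension)
  F[2-3] = -465.1090 N (compression)
  Rx@0 = -465.4100 N
  Ry@0 = -519.5179 N
  Ry@2 = +880.5079 N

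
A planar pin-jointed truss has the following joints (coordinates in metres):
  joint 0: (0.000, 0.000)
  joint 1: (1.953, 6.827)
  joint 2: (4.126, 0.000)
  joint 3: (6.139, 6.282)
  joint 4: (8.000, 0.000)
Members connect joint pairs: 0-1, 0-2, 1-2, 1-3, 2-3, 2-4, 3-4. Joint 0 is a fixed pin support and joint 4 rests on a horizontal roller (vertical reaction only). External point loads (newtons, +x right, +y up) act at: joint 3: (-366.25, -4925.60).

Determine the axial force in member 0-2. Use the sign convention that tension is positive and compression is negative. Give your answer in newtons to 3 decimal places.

N=5 nodes, M=7 members, R=3 reactions → 2N=10, M+R=10
member 0 (0-1): L=7.1009, (cx,cy)=(0.2750,0.9614)
member 1 (0-2): L=4.1260, (cx,cy)=(1.0000,0.0000)
member 2 (1-2): L=7.1645, (cx,cy)=(0.3033,-0.9529)
member 3 (1-3): L=4.2213, (cx,cy)=(0.9916,-0.1291)
member 4 (2-3): L=6.5966, (cx,cy)=(0.3052,0.9523)
member 5 (2-4): L=3.8740, (cx,cy)=(1.0000,0.0000)
member 6 (3-4): L=6.5519, (cx,cy)=(0.2840,-0.9588)
solve A·x = −loads:
  F[0-1] = -1490.9148 N (compression)
  F[0-2] = +43.8072 N (tension)
  F[1-2] = +1627.7573 N (tension)
  F[1-3] = -911.3862 N (compression)
  F[2-3] = -1628.7692 N (compression)
  F[2-4] = +1034.5360 N (tension)
  F[3-4] = -3642.1995 N (compression)
  Rx@0 = +366.2500 N
  Ry@0 = +1433.4155 N
  Ry@4 = +3492.1845 N

43.807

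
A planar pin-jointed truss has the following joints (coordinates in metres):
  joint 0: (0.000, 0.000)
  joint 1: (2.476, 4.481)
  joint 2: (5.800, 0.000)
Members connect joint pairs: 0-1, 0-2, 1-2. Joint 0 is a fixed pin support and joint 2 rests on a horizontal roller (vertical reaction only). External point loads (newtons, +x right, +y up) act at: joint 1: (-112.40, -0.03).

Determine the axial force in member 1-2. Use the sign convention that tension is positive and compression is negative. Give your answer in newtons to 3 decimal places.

N=3 nodes, M=3 members, R=3 reactions → 2N=6, M+R=6
member 0 (0-1): L=5.1196, (cx,cy)=(0.4836,0.8753)
member 1 (0-2): L=5.8000, (cx,cy)=(1.0000,0.0000)
member 2 (1-2): L=5.5793, (cx,cy)=(0.5958,-0.8032)
solve A·x = −loads:
  F[0-1] = -99.2333 N (compression)
  F[0-2] = -64.4073 N (compression)
  F[1-2] = +108.1066 N (tension)
  Rx@0 = +112.4000 N
  Ry@0 = +86.8559 N
  Ry@2 = -86.8259 N

108.107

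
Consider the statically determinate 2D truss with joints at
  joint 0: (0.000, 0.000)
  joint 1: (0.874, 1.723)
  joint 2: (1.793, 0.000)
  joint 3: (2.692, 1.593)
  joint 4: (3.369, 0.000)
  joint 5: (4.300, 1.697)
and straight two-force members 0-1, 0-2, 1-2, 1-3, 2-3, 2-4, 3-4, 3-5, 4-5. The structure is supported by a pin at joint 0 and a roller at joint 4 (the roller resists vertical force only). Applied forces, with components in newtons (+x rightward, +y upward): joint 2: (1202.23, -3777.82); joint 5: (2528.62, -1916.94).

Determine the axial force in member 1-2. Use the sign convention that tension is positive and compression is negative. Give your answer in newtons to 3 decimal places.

N=6 nodes, M=9 members, R=3 reactions → 2N=12, M+R=12
member 0 (0-1): L=1.9320, (cx,cy)=(0.4524,0.8918)
member 1 (0-2): L=1.7930, (cx,cy)=(1.0000,0.0000)
member 2 (1-2): L=1.9528, (cx,cy)=(0.4706,-0.8823)
member 3 (1-3): L=1.8226, (cx,cy)=(0.9975,-0.0713)
member 4 (2-3): L=1.8292, (cx,cy)=(0.4915,0.8709)
member 5 (2-4): L=1.5760, (cx,cy)=(1.0000,0.0000)
member 6 (3-4): L=1.7309, (cx,cy)=(0.3911,-0.9203)
member 7 (3-5): L=1.6114, (cx,cy)=(0.9979,0.0645)
member 8 (4-5): L=1.9356, (cx,cy)=(0.4810,0.8767)
solve A·x = −loads:
  F[0-1] = +40.5700 N (tension)
  F[0-2] = +3712.4968 N (tension)
  F[1-2] = -44.1785 N (compression)
  F[1-3] = +39.2442 N (tension)
  F[2-3] = +4382.6512 N (tension)
  F[2-4] = +335.4873 N (tension)
  F[3-4] = -3883.2793 N (compression)
  F[3-5] = +3719.7492 N (tension)
  F[4-5] = -2460.3058 N (compression)
  Rx@0 = -3730.8500 N
  Ry@0 = -36.1813 N
  Ry@4 = +5730.9413 N

-44.179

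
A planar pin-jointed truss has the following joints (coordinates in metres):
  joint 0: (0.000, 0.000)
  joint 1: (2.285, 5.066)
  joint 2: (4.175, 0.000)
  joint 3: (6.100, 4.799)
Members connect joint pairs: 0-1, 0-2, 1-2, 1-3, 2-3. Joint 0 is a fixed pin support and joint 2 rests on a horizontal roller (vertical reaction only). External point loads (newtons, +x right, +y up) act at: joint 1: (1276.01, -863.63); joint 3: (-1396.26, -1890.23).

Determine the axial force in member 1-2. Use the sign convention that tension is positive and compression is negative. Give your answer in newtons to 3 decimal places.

-1327.923

N=4 nodes, M=5 members, R=3 reactions → 2N=8, M+R=8
member 0 (0-1): L=5.5575, (cx,cy)=(0.4112,0.9116)
member 1 (0-2): L=4.1750, (cx,cy)=(1.0000,0.0000)
member 2 (1-2): L=5.4071, (cx,cy)=(0.3495,-0.9369)
member 3 (1-3): L=3.8243, (cx,cy)=(0.9976,-0.0698)
member 4 (2-3): L=5.1707, (cx,cy)=(0.3723,0.9281)
solve A·x = −loads:
  F[0-1] = +465.0943 N (tension)
  F[0-2] = -311.4771 N (compression)
  F[1-2] = -1327.9227 N (compression)
  F[1-3] = -622.1362 N (compression)
  F[2-3] = -2083.4301 N (compression)
  Rx@0 = +120.2500 N
  Ry@0 = -423.9633 N
  Ry@2 = +3177.8233 N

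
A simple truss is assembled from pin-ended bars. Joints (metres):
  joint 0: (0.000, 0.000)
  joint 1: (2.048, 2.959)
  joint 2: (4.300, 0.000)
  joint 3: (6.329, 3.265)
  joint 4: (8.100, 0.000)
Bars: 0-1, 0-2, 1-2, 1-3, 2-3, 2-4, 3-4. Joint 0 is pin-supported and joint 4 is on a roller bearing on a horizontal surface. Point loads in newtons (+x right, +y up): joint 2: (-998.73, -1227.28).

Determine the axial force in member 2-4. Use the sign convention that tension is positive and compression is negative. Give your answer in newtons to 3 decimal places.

N=5 nodes, M=7 members, R=3 reactions → 2N=10, M+R=10
member 0 (0-1): L=3.5986, (cx,cy)=(0.5691,0.8223)
member 1 (0-2): L=4.3000, (cx,cy)=(1.0000,0.0000)
member 2 (1-2): L=3.7185, (cx,cy)=(0.6056,-0.7958)
member 3 (1-3): L=4.2919, (cx,cy)=(0.9975,0.0713)
member 4 (2-3): L=3.8441, (cx,cy)=(0.5278,0.8494)
member 5 (2-4): L=3.8000, (cx,cy)=(1.0000,0.0000)
member 6 (3-4): L=3.7144, (cx,cy)=(0.4768,-0.8790)
solve A·x = −loads:
  F[0-1] = -700.2158 N (compression)
  F[0-2] = -600.2310 N (compression)
  F[1-2] = +652.2642 N (tension)
  F[1-3] = -795.5490 N (compression)
  F[2-3] = +833.8555 N (tension)
  F[2-4] = +353.3967 N (tension)
  F[3-4] = -741.1924 N (compression)
  Rx@0 = +998.7300 N
  Ry@0 = +575.7610 N
  Ry@4 = +651.5190 N

353.397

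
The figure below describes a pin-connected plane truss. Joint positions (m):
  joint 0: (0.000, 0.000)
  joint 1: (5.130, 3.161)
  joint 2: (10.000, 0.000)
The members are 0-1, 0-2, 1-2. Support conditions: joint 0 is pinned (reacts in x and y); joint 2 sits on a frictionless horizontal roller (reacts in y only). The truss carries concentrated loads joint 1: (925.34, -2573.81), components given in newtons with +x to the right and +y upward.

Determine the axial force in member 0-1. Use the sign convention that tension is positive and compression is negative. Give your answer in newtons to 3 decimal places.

-1831.810

N=3 nodes, M=3 members, R=3 reactions → 2N=6, M+R=6
member 0 (0-1): L=6.0257, (cx,cy)=(0.8514,0.5246)
member 1 (0-2): L=10.0000, (cx,cy)=(1.0000,0.0000)
member 2 (1-2): L=5.8059, (cx,cy)=(0.8388,-0.5444)
solve A·x = −loads:
  F[0-1] = -1831.8096 N (compression)
  F[0-2] = +2484.8624 N (tension)
  F[1-2] = -2962.4100 N (compression)
  Rx@0 = -925.3400 N
  Ry@0 = +960.9455 N
  Ry@2 = +1612.8645 N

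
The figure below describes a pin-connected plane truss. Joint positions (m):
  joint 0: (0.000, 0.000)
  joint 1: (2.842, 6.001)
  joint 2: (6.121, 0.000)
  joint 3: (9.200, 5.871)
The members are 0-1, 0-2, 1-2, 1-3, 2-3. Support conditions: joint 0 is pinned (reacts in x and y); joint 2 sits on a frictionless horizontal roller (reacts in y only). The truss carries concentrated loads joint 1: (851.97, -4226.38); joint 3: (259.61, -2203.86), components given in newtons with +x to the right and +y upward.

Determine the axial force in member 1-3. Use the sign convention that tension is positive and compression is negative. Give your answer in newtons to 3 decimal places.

N=4 nodes, M=5 members, R=3 reactions → 2N=8, M+R=8
member 0 (0-1): L=6.6400, (cx,cy)=(0.4280,0.9038)
member 1 (0-2): L=6.1210, (cx,cy)=(1.0000,0.0000)
member 2 (1-2): L=6.8384, (cx,cy)=(0.4795,-0.8775)
member 3 (1-3): L=6.3593, (cx,cy)=(0.9998,-0.0204)
member 4 (2-3): L=6.6294, (cx,cy)=(0.4644,0.8856)
solve A·x = −loads:
  F[0-1] = -78.7733 N (compression)
  F[0-2] = +1145.2962 N (tension)
  F[1-2] = -4767.6513 N (compression)
  F[1-3] = +1400.6833 N (tension)
  F[2-3] = -2456.2149 N (compression)
  Rx@0 = -1111.5800 N
  Ry@0 = +71.1931 N
  Ry@2 = +6359.0469 N

1400.683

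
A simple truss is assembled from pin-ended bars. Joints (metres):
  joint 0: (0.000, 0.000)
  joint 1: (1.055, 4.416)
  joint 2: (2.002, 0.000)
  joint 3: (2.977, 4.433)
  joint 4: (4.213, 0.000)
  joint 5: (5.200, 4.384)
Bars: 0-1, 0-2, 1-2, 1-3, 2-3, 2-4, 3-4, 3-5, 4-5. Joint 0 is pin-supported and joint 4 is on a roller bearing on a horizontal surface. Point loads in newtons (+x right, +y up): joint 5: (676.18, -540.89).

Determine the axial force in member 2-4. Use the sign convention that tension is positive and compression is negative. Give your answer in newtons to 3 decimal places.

N=6 nodes, M=9 members, R=3 reactions → 2N=12, M+R=12
member 0 (0-1): L=4.5403, (cx,cy)=(0.2324,0.9726)
member 1 (0-2): L=2.0020, (cx,cy)=(1.0000,0.0000)
member 2 (1-2): L=4.5164, (cx,cy)=(0.2097,-0.9778)
member 3 (1-3): L=1.9221, (cx,cy)=(1.0000,0.0088)
member 4 (2-3): L=4.5390, (cx,cy)=(0.2148,0.9767)
member 5 (2-4): L=2.2110, (cx,cy)=(1.0000,0.0000)
member 6 (3-4): L=4.6021, (cx,cy)=(0.2686,-0.9633)
member 7 (3-5): L=2.2235, (cx,cy)=(0.9998,-0.0220)
member 8 (4-5): L=4.4937, (cx,cy)=(0.2196,0.9756)
solve A·x = −loads:
  F[0-1] = +853.7093 N (tension)
  F[0-2] = +477.8079 N (tension)
  F[1-2] = -845.8215 N (compression)
  F[1-3] = +375.7389 N (tension)
  F[2-3] = +846.7859 N (tension)
  F[2-4] = +118.5602 N (tension)
  F[3-4] = -880.1828 N (compression)
  F[3-5] = +794.2068 N (tension)
  F[4-5] = -536.4885 N (compression)
  Rx@0 = -676.1800 N
  Ry@0 = -830.3422 N
  Ry@4 = +1371.2322 N

118.560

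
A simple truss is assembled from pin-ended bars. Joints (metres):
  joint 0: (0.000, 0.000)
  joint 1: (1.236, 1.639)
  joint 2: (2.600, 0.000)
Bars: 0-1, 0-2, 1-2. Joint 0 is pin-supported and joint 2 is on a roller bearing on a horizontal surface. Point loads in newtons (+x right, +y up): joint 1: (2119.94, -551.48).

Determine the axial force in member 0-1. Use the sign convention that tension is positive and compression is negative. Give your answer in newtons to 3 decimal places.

N=3 nodes, M=3 members, R=3 reactions → 2N=6, M+R=6
member 0 (0-1): L=2.0528, (cx,cy)=(0.6021,0.7984)
member 1 (0-2): L=2.6000, (cx,cy)=(1.0000,0.0000)
member 2 (1-2): L=2.1323, (cx,cy)=(0.6397,-0.7686)
solve A·x = −loads:
  F[0-1] = +1311.4202 N (tension)
  F[0-2] = +1330.3308 N (tension)
  F[1-2] = -2079.6920 N (compression)
  Rx@0 = -2119.9400 N
  Ry@0 = -1047.0627 N
  Ry@2 = +1598.5427 N

1311.420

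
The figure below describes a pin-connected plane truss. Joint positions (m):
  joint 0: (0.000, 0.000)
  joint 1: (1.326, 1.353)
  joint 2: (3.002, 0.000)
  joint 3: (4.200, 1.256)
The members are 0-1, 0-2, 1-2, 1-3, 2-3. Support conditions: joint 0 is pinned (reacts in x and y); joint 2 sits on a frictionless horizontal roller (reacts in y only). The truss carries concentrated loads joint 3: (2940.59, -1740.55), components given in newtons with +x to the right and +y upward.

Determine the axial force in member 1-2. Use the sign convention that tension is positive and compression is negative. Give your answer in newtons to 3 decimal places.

-3303.932

N=4 nodes, M=5 members, R=3 reactions → 2N=8, M+R=8
member 0 (0-1): L=1.8944, (cx,cy)=(0.6999,0.7142)
member 1 (0-2): L=3.0020, (cx,cy)=(1.0000,0.0000)
member 2 (1-2): L=2.1540, (cx,cy)=(0.7781,-0.6281)
member 3 (1-3): L=2.8756, (cx,cy)=(0.9994,-0.0337)
member 4 (2-3): L=1.7357, (cx,cy)=(0.6902,0.7236)
solve A·x = −loads:
  F[0-1] = +2695.1994 N (tension)
  F[0-2] = +1054.0993 N (tension)
  F[1-2] = -3303.9319 N (compression)
  F[1-3] = +4459.8123 N (tension)
  F[2-3] = -2197.4510 N (compression)
  Rx@0 = -2940.5900 N
  Ry@0 = -1924.9034 N
  Ry@2 = +3665.4534 N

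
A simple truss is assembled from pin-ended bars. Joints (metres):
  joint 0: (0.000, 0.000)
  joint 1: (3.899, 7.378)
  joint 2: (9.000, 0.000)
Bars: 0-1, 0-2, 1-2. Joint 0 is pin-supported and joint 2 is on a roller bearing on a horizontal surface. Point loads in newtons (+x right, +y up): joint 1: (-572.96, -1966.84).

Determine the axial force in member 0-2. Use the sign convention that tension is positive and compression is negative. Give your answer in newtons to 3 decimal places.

264.369

N=3 nodes, M=3 members, R=3 reactions → 2N=6, M+R=6
member 0 (0-1): L=8.3449, (cx,cy)=(0.4672,0.8841)
member 1 (0-2): L=9.0000, (cx,cy)=(1.0000,0.0000)
member 2 (1-2): L=8.9697, (cx,cy)=(0.5687,-0.8225)
solve A·x = −loads:
  F[0-1] = -1792.1040 N (compression)
  F[0-2] = +264.3691 N (tension)
  F[1-2] = -464.8706 N (compression)
  Rx@0 = +572.9600 N
  Ry@0 = +1584.4611 N
  Ry@2 = +382.3789 N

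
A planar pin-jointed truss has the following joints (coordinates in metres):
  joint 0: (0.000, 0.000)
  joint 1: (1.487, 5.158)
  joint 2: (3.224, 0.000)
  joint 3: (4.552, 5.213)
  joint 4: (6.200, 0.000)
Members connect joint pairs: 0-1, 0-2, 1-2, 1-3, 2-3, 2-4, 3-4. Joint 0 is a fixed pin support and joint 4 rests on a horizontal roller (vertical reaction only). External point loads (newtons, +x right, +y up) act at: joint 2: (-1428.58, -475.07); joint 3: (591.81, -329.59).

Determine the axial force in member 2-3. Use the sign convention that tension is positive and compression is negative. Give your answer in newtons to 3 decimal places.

675.918

N=5 nodes, M=7 members, R=3 reactions → 2N=10, M+R=10
member 0 (0-1): L=5.3681, (cx,cy)=(0.2770,0.9609)
member 1 (0-2): L=3.2240, (cx,cy)=(1.0000,0.0000)
member 2 (1-2): L=5.4426, (cx,cy)=(0.3191,-0.9477)
member 3 (1-3): L=3.0655, (cx,cy)=(0.9998,0.0179)
member 4 (2-3): L=5.3795, (cx,cy)=(0.2469,0.9691)
member 5 (2-4): L=2.9760, (cx,cy)=(1.0000,0.0000)
member 6 (3-4): L=5.4673, (cx,cy)=(0.3014,-0.9535)
solve A·x = −loads:
  F[0-1] = +189.3673 N (tension)
  F[0-2] = -889.2264 N (compression)
  F[1-2] = -189.8569 N (compression)
  F[1-3] = +113.0669 N (tension)
  F[2-3] = +675.9178 N (tension)
  F[2-4] = +311.9019 N (tension)
  F[3-4] = -1034.7443 N (compression)
  Rx@0 = +836.7700 N
  Ry@0 = -181.9569 N
  Ry@4 = +986.6169 N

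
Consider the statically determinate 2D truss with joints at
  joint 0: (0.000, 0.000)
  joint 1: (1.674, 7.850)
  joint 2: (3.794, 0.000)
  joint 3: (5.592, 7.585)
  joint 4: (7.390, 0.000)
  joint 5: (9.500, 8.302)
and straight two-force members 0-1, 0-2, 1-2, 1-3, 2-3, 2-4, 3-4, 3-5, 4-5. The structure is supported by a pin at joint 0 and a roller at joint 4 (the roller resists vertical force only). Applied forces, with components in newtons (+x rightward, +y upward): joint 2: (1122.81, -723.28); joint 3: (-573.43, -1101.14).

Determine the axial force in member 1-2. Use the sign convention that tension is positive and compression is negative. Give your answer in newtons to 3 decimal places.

1293.393

N=6 nodes, M=9 members, R=3 reactions → 2N=12, M+R=12
member 0 (0-1): L=8.0265, (cx,cy)=(0.2086,0.9780)
member 1 (0-2): L=3.7940, (cx,cy)=(1.0000,0.0000)
member 2 (1-2): L=8.1312, (cx,cy)=(0.2607,-0.9654)
member 3 (1-3): L=3.9270, (cx,cy)=(0.9977,-0.0675)
member 4 (2-3): L=7.7952, (cx,cy)=(0.2307,0.9730)
member 5 (2-4): L=3.5960, (cx,cy)=(1.0000,0.0000)
member 6 (3-4): L=7.7952, (cx,cy)=(0.2307,-0.9730)
member 7 (3-5): L=3.9732, (cx,cy)=(0.9836,0.1805)
member 8 (4-5): L=8.5659, (cx,cy)=(0.2463,0.9692)
solve A·x = −loads:
  F[0-1] = -1235.5919 N (compression)
  F[0-2] = +807.0739 N (tension)
  F[1-2] = +1293.3925 N (tension)
  F[1-3] = -596.2705 N (compression)
  F[2-3] = -539.9378 N (compression)
  F[2-4] = +146.0206 N (tension)
  F[3-4] = -633.0693 N (compression)
  F[3-5] = -0.0000 N (compression)
  F[4-5] = -0.0000 N (compression)
  Rx@0 = -549.3800 N
  Ry@0 = +1208.4210 N
  Ry@4 = +615.9990 N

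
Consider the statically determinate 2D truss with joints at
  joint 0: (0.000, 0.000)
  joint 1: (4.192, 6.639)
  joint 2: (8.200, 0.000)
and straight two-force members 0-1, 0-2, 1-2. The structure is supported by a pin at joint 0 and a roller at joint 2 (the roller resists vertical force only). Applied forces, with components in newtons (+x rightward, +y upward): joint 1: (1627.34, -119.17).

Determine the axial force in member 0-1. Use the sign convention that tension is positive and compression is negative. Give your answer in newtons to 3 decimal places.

1489.330

N=3 nodes, M=3 members, R=3 reactions → 2N=6, M+R=6
member 0 (0-1): L=7.8517, (cx,cy)=(0.5339,0.8455)
member 1 (0-2): L=8.2000, (cx,cy)=(1.0000,0.0000)
member 2 (1-2): L=7.7550, (cx,cy)=(0.5168,-0.8561)
solve A·x = −loads:
  F[0-1] = +1489.3299 N (tension)
  F[0-2] = +832.1910 N (tension)
  F[1-2] = -1610.1947 N (compression)
  Rx@0 = -1627.3400 N
  Ry@0 = -1259.3021 N
  Ry@2 = +1378.4721 N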